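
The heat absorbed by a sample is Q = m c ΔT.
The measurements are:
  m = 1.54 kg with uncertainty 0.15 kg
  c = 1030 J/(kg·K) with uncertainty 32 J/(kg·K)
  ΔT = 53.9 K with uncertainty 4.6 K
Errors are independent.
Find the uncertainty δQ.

Products/powers → add relative errors in quadrature, weighted by exponent:
  (1·δm/m)² = (1×0.0974)² = 0.00949;  (1·δc/c)² = (1×0.0311)² = 0.000965;  (1·δΔT/ΔT)² = (1×0.0853)² = 0.00728
δQ/Q = √(0.0177) = 0.133
Q = 85500 J, so δQ = 0.133 × 85500 = 11400 J.

11400 J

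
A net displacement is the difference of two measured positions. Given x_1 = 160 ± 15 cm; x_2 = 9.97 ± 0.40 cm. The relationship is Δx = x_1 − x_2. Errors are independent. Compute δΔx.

Sums and differences: (δΔx)² = Σ (cᵢ δxᵢ)².
  (δx_1)² = 225;  (δx_2)² = 0.160
δΔx = √(225) = 15.0 cm

15.0 cm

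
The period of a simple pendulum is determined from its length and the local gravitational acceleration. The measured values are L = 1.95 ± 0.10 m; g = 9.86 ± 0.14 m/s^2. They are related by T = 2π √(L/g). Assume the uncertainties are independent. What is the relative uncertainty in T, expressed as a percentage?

Since T is a product/quotient, work with relative uncertainties:
  (½·δL/L)² = (0.5×0.0513)² = 0.000657;  (−½·δg/g)² = (-0.5×0.0142)² = 5.04e-05
δT/T = √(0.000708) = 0.0266

2.66%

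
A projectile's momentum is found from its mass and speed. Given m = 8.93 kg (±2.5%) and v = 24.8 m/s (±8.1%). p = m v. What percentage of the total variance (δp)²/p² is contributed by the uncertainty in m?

(δp/p)² = (1·δm/m)² + (1·δv/v)²
  m term: (1×0.0250)² = 0.000625
  v term: (1×0.0810)² = 0.00656
Total = 0.00719. Share from m = 0.000625/0.00719 = 0.0870.

8.70%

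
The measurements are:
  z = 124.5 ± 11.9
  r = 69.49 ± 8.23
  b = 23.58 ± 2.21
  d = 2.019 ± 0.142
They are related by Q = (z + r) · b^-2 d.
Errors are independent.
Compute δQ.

Let u = z + r = 194.0. δu = √(δz² + δr²) = √(142 + 67.7) = 14.5, so δu/u = 0.0746.
Q is then a monomial in u, b, d:
δQ/Q = √((δu/u)² + (-2·δb/b)² + (1·δd/d)²) = √(0.00556 + 0.0351 + 0.00495) = 0.214
Q = 0.7044, so δQ = 0.214 × 0.7044 = 0.150.

0.150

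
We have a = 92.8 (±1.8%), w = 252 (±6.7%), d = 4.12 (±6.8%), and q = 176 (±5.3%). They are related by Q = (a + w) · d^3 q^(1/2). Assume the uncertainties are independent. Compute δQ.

67700

Let u = a + w = 345. δu = √(δa² + δw²) = √(2.79 + 285) = 17.0, so δu/u = 0.0492.
Q is then a monomial in u, d, q:
δQ/Q = √((δu/u)² + (3·δd/d)² + (½·δq/q)²) = √(0.00242 + 0.0416 + 0.000702) = 0.212
Q = 3.2e+05, so δQ = 0.212 × 3.2e+05 = 67700.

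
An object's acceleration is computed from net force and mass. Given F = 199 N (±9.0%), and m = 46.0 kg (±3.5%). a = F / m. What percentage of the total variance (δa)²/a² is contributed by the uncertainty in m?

(δa/a)² = (1·δF/F)² + (-1·δm/m)²
  F term: (1×0.0900)² = 0.00810
  m term: (-1×0.0350)² = 0.00123
Total = 0.00932. Share from m = 0.00123/0.00932 = 0.131.

13.1%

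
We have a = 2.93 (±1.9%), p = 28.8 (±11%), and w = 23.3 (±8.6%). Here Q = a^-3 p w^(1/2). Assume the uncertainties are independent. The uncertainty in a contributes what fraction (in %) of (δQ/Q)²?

(δQ/Q)² = (-3·δa/a)² + (1·δp/p)² + (½·δw/w)²
  a term: (-3×0.0190)² = 0.00325
  p term: (1×0.110)² = 0.0121
  w term: (0.5×0.0860)² = 0.00185
Total = 0.0172. Share from a = 0.00325/0.0172 = 0.189.

18.9%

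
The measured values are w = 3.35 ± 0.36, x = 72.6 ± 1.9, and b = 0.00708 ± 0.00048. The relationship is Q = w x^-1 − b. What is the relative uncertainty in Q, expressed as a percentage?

Let p = w·x^-1 = 0.0461. δp/p = √((1·δw/w)² + (-1·δx/x)²) = √(0.0115 + 0.000685) = 0.111, so δp = 0.00510.
Q = p − b: δQ = √(δp² + δb²) = √(2.6e-05 + 2.3e-07) = 0.00513
Q = 0.0391, so δQ/Q = 0.00513/0.0391 = 0.131.

13.1%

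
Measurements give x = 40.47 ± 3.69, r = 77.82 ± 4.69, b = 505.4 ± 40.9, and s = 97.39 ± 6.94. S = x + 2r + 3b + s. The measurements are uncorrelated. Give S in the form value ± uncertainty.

Sums and differences: (δS)² = Σ (cᵢ δxᵢ)².
  (δx)² = 13.6;  (2·δr)² = 88.0;  (3·δb)² = 15100;  (δs)² = 48.2
δS = √(15200) = 123
S = 1810.

1810 ± 123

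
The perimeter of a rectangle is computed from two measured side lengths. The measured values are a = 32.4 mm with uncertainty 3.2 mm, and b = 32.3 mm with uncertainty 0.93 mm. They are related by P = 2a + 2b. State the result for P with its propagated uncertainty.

129 ± 6.66 mm

Each term contributes (cᵢ δxᵢ)² to (δP)²:
  (2·δa)² = 41.0;  (2·δb)² = 3.46
δP = √(44.4) = 6.66 mm
P = 129 mm.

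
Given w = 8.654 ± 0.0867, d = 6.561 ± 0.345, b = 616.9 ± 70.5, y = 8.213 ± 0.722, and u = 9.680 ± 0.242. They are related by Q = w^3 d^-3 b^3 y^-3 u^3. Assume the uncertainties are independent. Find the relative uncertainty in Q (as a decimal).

Products/powers → add relative errors in quadrature, weighted by exponent:
  (3·δw/w)² = (3×0.0100)² = 0.000903;  (-3·δd/d)² = (-3×0.0526)² = 0.0249;  (3·δb/b)² = (3×0.114)² = 0.118;  (-3·δy/y)² = (-3×0.0879)² = 0.0696;  (3·δu/u)² = (3×0.0250)² = 0.00563
δQ/Q = √(0.219) = 0.467

0.467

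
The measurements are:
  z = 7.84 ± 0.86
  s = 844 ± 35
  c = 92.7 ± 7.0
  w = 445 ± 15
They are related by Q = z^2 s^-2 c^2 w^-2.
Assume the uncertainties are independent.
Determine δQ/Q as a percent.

28.7%

Products/powers → add relative errors in quadrature, weighted by exponent:
  (2·δz/z)² = (2×0.110)² = 0.0481;  (-2·δs/s)² = (-2×0.0415)² = 0.00688;  (2·δc/c)² = (2×0.0755)² = 0.0228;  (-2·δw/w)² = (-2×0.0337)² = 0.00454
δQ/Q = √(0.0824) = 0.287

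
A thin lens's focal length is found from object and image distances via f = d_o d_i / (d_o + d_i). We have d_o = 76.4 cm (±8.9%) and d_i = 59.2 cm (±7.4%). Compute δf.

∂f/∂d_o = (d_i/(d_o+d_i))² = 0.191;  ∂f/∂d_i = (d_o/(d_o+d_i))² = 0.317
δf = √((∂f/∂d_o · δd_o)² + (∂f/∂d_i · δd_i)²) = √(1.68 + 1.93) = 1.90 cm

1.90 cm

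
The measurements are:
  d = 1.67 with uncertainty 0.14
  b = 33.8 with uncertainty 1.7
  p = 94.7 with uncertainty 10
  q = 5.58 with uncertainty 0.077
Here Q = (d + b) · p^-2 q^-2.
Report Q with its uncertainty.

(1.27 ± 0.277) × 10^-4

Let u = d + b = 35.5. δu = √(δd² + δb²) = √(0.0196 + 2.89) = 1.71, so δu/u = 0.0481.
Q is then a monomial in u, p, q:
δQ/Q = √((δu/u)² + (-2·δp/p)² + (-2·δq/q)²) = √(0.00231 + 0.0446 + 0.000762) = 0.218
Q = 0.000127, so δQ = 0.218 × 0.000127 = 2.77e-05.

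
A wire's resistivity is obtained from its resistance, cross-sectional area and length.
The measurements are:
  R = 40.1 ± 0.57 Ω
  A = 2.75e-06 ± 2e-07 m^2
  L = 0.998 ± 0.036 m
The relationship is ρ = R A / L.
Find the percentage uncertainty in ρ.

Since ρ is a product/quotient, work with relative uncertainties:
  (1·δR/R)² = (1×0.0142)² = 0.000202;  (1·δA/A)² = (1×0.0727)² = 0.00529;  (-1·δL/L)² = (-1×0.0361)² = 0.00130
δρ/ρ = √(0.00679) = 0.0824

8.24%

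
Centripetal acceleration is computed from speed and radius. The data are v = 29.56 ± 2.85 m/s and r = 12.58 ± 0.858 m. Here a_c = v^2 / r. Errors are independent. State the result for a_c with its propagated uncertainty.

69.46 ± 14.2 m/s^2

Relative error in a monomial: (δa_c/a_c)² = Σ (nᵢ · δxᵢ/xᵢ)².
  (2·δv/v)² = (2×0.0964)² = 0.0372;  (-1·δr/r)² = (-1×0.0682)² = 0.00465
δa_c/a_c = √(0.0418) = 0.205
a_c = 69.46 m/s^2, so δa_c = 0.205 × 69.46 = 14.2 m/s^2.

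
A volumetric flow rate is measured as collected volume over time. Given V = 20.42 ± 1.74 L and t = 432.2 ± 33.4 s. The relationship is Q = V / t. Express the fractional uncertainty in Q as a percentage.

11.5%

Each factor contributes (exponent × relative error)² to (δQ/Q)²:
  (1·δV/V)² = (1×0.0852)² = 0.00726;  (-1·δt/t)² = (-1×0.0773)² = 0.00597
δQ/Q = √(0.0132) = 0.115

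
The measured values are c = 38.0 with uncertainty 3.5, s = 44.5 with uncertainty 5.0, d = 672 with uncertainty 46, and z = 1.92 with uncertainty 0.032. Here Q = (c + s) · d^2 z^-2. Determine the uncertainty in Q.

1.61e+06

Let u = c + s = 82.5. δu = √(δc² + δs²) = √(12.2 + 25.0) = 6.10, so δu/u = 0.0740.
Q is then a monomial in u, d, z:
δQ/Q = √((δu/u)² + (2·δd/d)² + (-2·δz/z)²) = √(0.00547 + 0.0187 + 0.00111) = 0.159
Q = 1.01e+07, so δQ = 0.159 × 1.01e+07 = 1.61e+06.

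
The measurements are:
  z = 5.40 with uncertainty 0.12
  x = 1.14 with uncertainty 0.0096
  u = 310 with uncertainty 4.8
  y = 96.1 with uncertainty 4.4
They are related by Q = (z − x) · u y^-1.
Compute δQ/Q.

Let w = z − x = 4.26. δw = √(δz² + δx²) = √(0.0144 + 9.22e-05) = 0.120, so δw/w = 0.0283.
Q is then a monomial in w, u, y:
δQ/Q = √((δw/w)² + (1·δu/u)² + (-1·δy/y)²) = √(0.000799 + 0.000240 + 0.00210) = 0.0560

0.0560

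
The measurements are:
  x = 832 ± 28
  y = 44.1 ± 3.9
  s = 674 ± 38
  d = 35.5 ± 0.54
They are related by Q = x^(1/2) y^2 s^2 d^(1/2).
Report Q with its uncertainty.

For a monomial Q ∝ x^(1/2), y^2, s^2, d^(1/2), fractional errors add in quadrature:
  (½·δx/x)² = (0.5×0.0337)² = 0.000283;  (2·δy/y)² = (2×0.0884)² = 0.0313;  (2·δs/s)² = (2×0.0564)² = 0.0127;  (½·δd/d)² = (0.5×0.0152)² = 5.78e-05
δQ/Q = √(0.0443) = 0.211
Q = 1.52e+11, so δQ = 0.211 × 1.52e+11 = 3.2e+10.

(1.52 ± 0.320) × 10^11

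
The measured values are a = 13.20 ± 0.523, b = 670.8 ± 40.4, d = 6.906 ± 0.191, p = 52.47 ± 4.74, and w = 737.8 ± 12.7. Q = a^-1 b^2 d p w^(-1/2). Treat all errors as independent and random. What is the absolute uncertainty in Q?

72000

For a monomial Q ∝ a^-1, b^2, d, p, w^(-1/2), fractional errors add in quadrature:
  (-1·δa/a)² = (-1×0.0396)² = 0.00157;  (2·δb/b)² = (2×0.0602)² = 0.0145;  (1·δd/d)² = (1×0.0277)² = 0.000765;  (1·δp/p)² = (1×0.0903)² = 0.00816;  (−½·δw/w)² = (-0.5×0.0172)² = 7.41e-05
δQ/Q = √(0.0251) = 0.158
Q = 454800, so δQ = 0.158 × 454800 = 72000.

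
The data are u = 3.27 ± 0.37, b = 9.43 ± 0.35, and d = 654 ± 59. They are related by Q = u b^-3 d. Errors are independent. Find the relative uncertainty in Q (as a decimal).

Each factor contributes (exponent × relative error)² to (δQ/Q)²:
  (1·δu/u)² = (1×0.113)² = 0.0128;  (-3·δb/b)² = (-3×0.0371)² = 0.0124;  (1·δd/d)² = (1×0.0902)² = 0.00814
δQ/Q = √(0.0333) = 0.183

0.183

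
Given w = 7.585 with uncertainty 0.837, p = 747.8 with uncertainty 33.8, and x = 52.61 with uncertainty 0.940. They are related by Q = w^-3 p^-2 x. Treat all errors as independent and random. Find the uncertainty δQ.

7.41e-08

Relative error in a monomial: (δQ/Q)² = Σ (nᵢ · δxᵢ/xᵢ)².
  (-3·δw/w)² = (-3×0.110)² = 0.110;  (-2·δp/p)² = (-2×0.0452)² = 0.00817;  (1·δx/x)² = (1×0.0179)² = 0.000319
δQ/Q = √(0.118) = 0.344
Q = 2.156e-07, so δQ = 0.344 × 2.156e-07 = 7.41e-08.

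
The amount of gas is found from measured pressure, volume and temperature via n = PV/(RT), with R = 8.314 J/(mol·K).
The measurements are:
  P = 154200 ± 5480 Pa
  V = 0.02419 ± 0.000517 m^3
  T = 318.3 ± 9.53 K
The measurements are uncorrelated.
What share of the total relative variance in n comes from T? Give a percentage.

34.3%

(δn/n)² = (1·δP/P)² + (1·δV/V)² + (-1·δT/T)²
  P term: (1×0.0355)² = 0.00126
  V term: (1×0.0214)² = 0.000457
  T term: (-1×0.0299)² = 0.000896
Total = 0.00262. Share from T = 0.000896/0.00262 = 0.343.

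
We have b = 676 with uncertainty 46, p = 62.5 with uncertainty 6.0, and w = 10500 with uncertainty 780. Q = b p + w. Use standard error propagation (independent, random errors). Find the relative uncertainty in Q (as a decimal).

Let h = b·p = 42200. δh/h = √((1·δb/b)² + (1·δp/p)²) = √(0.00463 + 0.00922) = 0.118, so δh = 4970.
Q = h + w: δQ = √(δh² + δw²) = √(2.47e+07 + 6.08e+05) = 5030
Q = 52800, so δQ/Q = 5030/52800 = 0.0954.

0.0954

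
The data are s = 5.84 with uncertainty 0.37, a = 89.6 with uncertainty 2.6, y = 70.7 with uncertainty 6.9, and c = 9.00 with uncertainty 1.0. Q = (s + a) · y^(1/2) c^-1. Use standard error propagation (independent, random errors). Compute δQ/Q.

0.124

Let u = s + a = 95.4. δu = √(δs² + δa²) = √(0.137 + 6.76) = 2.63, so δu/u = 0.0275.
Q is then a monomial in u, y, c:
δQ/Q = √((δu/u)² + (½·δy/y)² + (-1·δc/c)²) = √(0.000757 + 0.00238 + 0.0123) = 0.124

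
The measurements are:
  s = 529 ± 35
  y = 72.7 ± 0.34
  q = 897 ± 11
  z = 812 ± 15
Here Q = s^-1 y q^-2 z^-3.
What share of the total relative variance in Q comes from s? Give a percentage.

54.2%

(δQ/Q)² = (-1·δs/s)² + (1·δy/y)² + (-2·δq/q)² + (-3·δz/z)²
  s term: (-1×0.0662)² = 0.00438
  y term: (1×0.00468)² = 2.19e-05
  q term: (-2×0.0123)² = 0.000602
  z term: (-3×0.0185)² = 0.00307
Total = 0.00807. Share from s = 0.00438/0.00807 = 0.542.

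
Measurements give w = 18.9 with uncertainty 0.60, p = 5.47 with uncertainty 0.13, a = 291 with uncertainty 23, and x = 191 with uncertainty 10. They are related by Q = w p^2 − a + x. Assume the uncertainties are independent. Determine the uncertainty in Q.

40.9

Let h = w·p^2 = 566. δh/h = √((1·δw/w)² + (2·δp/p)²) = √(0.00101 + 0.00226) = 0.0572, so δh = 32.3.
Q = h − a + x: δQ = √(δh² + δa² + δx²) = √(1040 + 529 + 100) = 40.9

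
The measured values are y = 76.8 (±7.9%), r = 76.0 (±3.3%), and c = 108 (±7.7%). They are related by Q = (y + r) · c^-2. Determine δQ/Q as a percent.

Let u = y + r = 153. δu = √(δy² + δr²) = √(36.8 + 6.29) = 6.57, so δu/u = 0.0430.
Q is then a monomial in u, c:
δQ/Q = √((δu/u)² + (-2·δc/c)²) = √(0.00185 + 0.0237) = 0.160

16.0%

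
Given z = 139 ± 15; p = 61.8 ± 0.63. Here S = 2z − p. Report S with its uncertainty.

Each term contributes (cᵢ δxᵢ)² to (δS)²:
  (2·δz)² = 900;  (δp)² = 0.397
δS = √(900) = 30.0
S = 216.

216 ± 30.0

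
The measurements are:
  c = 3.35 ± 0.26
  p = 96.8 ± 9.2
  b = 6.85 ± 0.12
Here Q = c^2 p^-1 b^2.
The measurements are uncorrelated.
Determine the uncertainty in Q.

Each factor contributes (exponent × relative error)² to (δQ/Q)²:
  (2·δc/c)² = (2×0.0776)² = 0.0241;  (-1·δp/p)² = (-1×0.0950)² = 0.00903;  (2·δb/b)² = (2×0.0175)² = 0.00123
δQ/Q = √(0.0344) = 0.185
Q = 5.44, so δQ = 0.185 × 5.44 = 1.01.

1.01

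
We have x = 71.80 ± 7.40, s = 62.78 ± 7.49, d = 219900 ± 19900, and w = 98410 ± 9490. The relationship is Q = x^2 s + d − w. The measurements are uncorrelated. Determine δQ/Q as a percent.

18.0%

Let p = x^2·s = 323600. δp/p = √((2·δx/x)² + (1·δs/s)²) = √(0.0425 + 0.0142) = 0.238, so δp = 77100.
Q = p + d − w: δQ = √(δp² + δd² + δw²) = √(5.94e+09 + 3.96e+08 + 9.01e+07) = 80200
Q = 445100, so δQ/Q = 80200/445100 = 0.180.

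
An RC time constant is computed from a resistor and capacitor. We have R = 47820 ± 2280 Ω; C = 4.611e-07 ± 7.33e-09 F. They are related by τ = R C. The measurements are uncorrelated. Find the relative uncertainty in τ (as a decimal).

0.0503

τ is a product of powers, so relative uncertainties combine in quadrature:
  (1·δR/R)² = (1×0.0477)² = 0.00227;  (1·δC/C)² = (1×0.0159)² = 0.000253
δτ/τ = √(0.00253) = 0.0503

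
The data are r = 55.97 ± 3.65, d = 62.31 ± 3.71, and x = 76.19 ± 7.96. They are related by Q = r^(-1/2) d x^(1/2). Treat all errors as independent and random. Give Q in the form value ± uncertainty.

72.70 ± 6.23

Q is a product of powers, so relative uncertainties combine in quadrature:
  (−½·δr/r)² = (-0.5×0.0652)² = 0.00106;  (1·δd/d)² = (1×0.0595)² = 0.00355;  (½·δx/x)² = (0.5×0.104)² = 0.00273
δQ/Q = √(0.00734) = 0.0857
Q = 72.70, so δQ = 0.0857 × 72.70 = 6.23.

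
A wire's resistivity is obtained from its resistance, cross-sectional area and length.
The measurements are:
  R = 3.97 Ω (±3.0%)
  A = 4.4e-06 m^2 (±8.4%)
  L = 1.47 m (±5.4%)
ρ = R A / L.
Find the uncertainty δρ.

ρ is a product of powers, so relative uncertainties combine in quadrature:
  (1·δR/R)² = (1×0.0300)² = 0.000900;  (1·δA/A)² = (1×0.0840)² = 0.00706;  (-1·δL/L)² = (-1×0.0540)² = 0.00292
δρ/ρ = √(0.0109) = 0.104
ρ = 1.19e-05 Ω·m, so δρ = 0.104 × 1.19e-05 = 1.24e-06 Ω·m.

1.24e-06 Ω·m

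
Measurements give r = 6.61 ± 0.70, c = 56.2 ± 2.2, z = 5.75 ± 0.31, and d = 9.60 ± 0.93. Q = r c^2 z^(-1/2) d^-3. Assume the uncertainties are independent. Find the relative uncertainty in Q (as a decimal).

Q is a product of powers, so relative uncertainties combine in quadrature:
  (1·δr/r)² = (1×0.106)² = 0.0112;  (2·δc/c)² = (2×0.0391)² = 0.00613;  (−½·δz/z)² = (-0.5×0.0539)² = 0.000727;  (-3·δd/d)² = (-3×0.0969)² = 0.0845
δQ/Q = √(0.103) = 0.320

0.320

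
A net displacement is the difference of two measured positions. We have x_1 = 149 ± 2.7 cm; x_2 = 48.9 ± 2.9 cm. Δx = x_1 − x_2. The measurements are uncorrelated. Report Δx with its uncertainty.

Sums and differences: (δΔx)² = Σ (cᵢ δxᵢ)².
  (δx_1)² = 7.29;  (δx_2)² = 8.41
δΔx = √(15.7) = 3.96 cm
Δx = 100 cm.

100 ± 3.96 cm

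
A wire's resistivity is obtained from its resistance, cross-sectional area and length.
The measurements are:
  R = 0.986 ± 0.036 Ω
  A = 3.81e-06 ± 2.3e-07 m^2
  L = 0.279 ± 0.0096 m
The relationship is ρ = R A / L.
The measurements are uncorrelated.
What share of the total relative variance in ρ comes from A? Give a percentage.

(δρ/ρ)² = (1·δR/R)² + (1·δA/A)² + (-1·δL/L)²
  R term: (1×0.0365)² = 0.00133
  A term: (1×0.0604)² = 0.00364
  L term: (-1×0.0344)² = 0.00118
Total = 0.00616. Share from A = 0.00364/0.00616 = 0.591.

59.1%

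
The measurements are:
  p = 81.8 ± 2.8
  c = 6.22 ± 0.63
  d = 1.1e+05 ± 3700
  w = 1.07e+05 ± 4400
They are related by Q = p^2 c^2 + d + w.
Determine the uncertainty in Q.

Let h = p^2·c^2 = 2.59e+05. δh/h = √((2·δp/p)² + (2·δc/c)²) = √(0.00469 + 0.0410) = 0.214, so δh = 55400.
Q = h + d + w: δQ = √(δh² + δd² + δw²) = √(3.06e+09 + 1.37e+07 + 1.94e+07) = 55700

55700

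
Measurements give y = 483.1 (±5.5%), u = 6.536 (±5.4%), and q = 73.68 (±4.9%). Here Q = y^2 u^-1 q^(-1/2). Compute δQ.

Relative error in a monomial: (δQ/Q)² = Σ (nᵢ · δxᵢ/xᵢ)².
  (2·δy/y)² = (2×0.0550)² = 0.0121;  (-1·δu/u)² = (-1×0.0540)² = 0.00292;  (−½·δq/q)² = (-0.5×0.0490)² = 0.000600
δQ/Q = √(0.0156) = 0.125
Q = 4160, so δQ = 0.125 × 4160 = 520.

520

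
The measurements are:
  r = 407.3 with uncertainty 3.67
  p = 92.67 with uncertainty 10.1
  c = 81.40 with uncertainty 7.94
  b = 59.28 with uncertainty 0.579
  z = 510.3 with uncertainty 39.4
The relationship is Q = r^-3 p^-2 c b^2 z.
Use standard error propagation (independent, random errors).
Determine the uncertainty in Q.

For a monomial Q ∝ r^-3, p^-2, c, b^2, z, fractional errors add in quadrature:
  (-3·δr/r)² = (-3×0.00901)² = 0.000731;  (-2·δp/p)² = (-2×0.109)² = 0.0475;  (1·δc/c)² = (1×0.0975)² = 0.00951;  (2·δb/b)² = (2×0.00977)² = 0.000382;  (1·δz/z)² = (1×0.0772)² = 0.00596
δQ/Q = √(0.0641) = 0.253
Q = 0.0002516, so δQ = 0.253 × 0.0002516 = 6.37e-05.

6.37e-05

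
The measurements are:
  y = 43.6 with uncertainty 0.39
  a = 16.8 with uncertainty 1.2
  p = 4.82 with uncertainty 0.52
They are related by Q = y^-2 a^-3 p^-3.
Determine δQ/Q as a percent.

38.9%

Q is a product of powers, so relative uncertainties combine in quadrature:
  (-2·δy/y)² = (-2×0.00894)² = 0.000320;  (-3·δa/a)² = (-3×0.0714)² = 0.0459;  (-3·δp/p)² = (-3×0.108)² = 0.105
δQ/Q = √(0.151) = 0.389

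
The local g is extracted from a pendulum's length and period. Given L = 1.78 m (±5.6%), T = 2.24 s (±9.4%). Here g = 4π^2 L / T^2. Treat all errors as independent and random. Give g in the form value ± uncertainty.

14.0 ± 2.75 m/s^2

Since g is a product/quotient, work with relative uncertainties:
  (1·δL/L)² = (1×0.0560)² = 0.00314;  (-2·δT/T)² = (-2×0.0940)² = 0.0353
δg/g = √(0.0385) = 0.196
g = 14.0 m/s^2, so δg = 0.196 × 14.0 = 2.75 m/s^2.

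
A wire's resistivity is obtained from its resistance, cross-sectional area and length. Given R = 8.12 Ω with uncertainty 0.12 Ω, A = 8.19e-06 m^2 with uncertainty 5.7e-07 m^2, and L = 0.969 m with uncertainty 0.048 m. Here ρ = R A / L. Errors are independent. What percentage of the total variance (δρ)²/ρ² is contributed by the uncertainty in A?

(δρ/ρ)² = (1·δR/R)² + (1·δA/A)² + (-1·δL/L)²
  R term: (1×0.0148)² = 0.000218
  A term: (1×0.0696)² = 0.00484
  L term: (-1×0.0495)² = 0.00245
Total = 0.00752. Share from A = 0.00484/0.00752 = 0.644.

64.4%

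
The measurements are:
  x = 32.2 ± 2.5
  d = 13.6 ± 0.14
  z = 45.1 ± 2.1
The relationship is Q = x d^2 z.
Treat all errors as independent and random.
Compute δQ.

Each factor contributes (exponent × relative error)² to (δQ/Q)²:
  (1·δx/x)² = (1×0.0776)² = 0.00603;  (2·δd/d)² = (2×0.0103)² = 0.000424;  (1·δz/z)² = (1×0.0466)² = 0.00217
δQ/Q = √(0.00862) = 0.0928
Q = 2.69e+05, so δQ = 0.0928 × 2.69e+05 = 24900.

24900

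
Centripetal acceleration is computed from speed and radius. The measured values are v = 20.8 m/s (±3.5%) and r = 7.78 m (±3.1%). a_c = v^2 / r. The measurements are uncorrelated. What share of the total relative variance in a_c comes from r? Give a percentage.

(δa_c/a_c)² = (2·δv/v)² + (-1·δr/r)²
  v term: (2×0.0350)² = 0.00490
  r term: (-1×0.0310)² = 0.000961
Total = 0.00586. Share from r = 0.000961/0.00586 = 0.164.

16.4%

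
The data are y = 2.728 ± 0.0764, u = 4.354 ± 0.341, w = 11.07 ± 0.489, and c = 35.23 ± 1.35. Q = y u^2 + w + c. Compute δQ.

8.35

Let p = y·u^2 = 51.72. δp/p = √((1·δy/y)² + (2·δu/u)²) = √(0.000784 + 0.0245) = 0.159, so δp = 8.23.
Q = p + w + c: δQ = √(δp² + δw² + δc²) = √(67.7 + 0.239 + 1.82) = 8.35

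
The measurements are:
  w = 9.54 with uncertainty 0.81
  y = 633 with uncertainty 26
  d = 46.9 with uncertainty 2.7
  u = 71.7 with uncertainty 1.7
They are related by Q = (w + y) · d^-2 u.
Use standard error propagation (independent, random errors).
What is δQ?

2.60

Let h = w + y = 643. δh = √(δw² + δy²) = √(0.656 + 676) = 26.0, so δh/h = 0.0405.
Q is then a monomial in h, d, u:
δQ/Q = √((δh/h)² + (-2·δd/d)² + (1·δu/u)²) = √(0.00164 + 0.0133 + 0.000562) = 0.124
Q = 20.9, so δQ = 0.124 × 20.9 = 2.60.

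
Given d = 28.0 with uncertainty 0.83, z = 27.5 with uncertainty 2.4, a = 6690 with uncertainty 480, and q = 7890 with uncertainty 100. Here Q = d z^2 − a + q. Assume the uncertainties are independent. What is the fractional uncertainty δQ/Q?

Let p = d·z^2 = 21200. δp/p = √((1·δd/d)² + (2·δz/z)²) = √(0.000879 + 0.0305) = 0.177, so δp = 3750.
Q = p − a + q: δQ = √(δp² + δa² + δq²) = √(1.41e+07 + 2.3e+05 + 10000) = 3780
Q = 22400, so δQ/Q = 3780/22400 = 0.169.

0.169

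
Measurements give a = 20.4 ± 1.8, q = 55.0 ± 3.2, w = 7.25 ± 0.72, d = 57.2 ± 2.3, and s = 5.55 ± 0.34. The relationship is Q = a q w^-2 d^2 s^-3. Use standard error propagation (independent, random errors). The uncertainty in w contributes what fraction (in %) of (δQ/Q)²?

43.4%

(δQ/Q)² = (1·δa/a)² + (1·δq/q)² + (-2·δw/w)² + (2·δd/d)² + (-3·δs/s)²
  a term: (1×0.0882)² = 0.00779
  q term: (1×0.0582)² = 0.00339
  w term: (-2×0.0993)² = 0.0395
  d term: (2×0.0402)² = 0.00647
  s term: (-3×0.0613)² = 0.0338
Total = 0.0909. Share from w = 0.0395/0.0909 = 0.434.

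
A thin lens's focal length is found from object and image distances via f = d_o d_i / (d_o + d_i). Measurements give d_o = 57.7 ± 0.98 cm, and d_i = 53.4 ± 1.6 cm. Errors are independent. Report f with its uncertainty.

27.7 ± 0.487 cm

∂f/∂d_o = (d_i/(d_o+d_i))² = 0.231;  ∂f/∂d_i = (d_o/(d_o+d_i))² = 0.270
δf = √((∂f/∂d_o · δd_o)² + (∂f/∂d_i · δd_i)²) = √(0.0513 + 0.186) = 0.487 cm
f = 27.7 cm.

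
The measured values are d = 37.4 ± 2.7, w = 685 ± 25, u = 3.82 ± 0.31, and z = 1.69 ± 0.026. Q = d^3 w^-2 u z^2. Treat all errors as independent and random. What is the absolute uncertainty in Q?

0.297

Relative error in a monomial: (δQ/Q)² = Σ (nᵢ · δxᵢ/xᵢ)².
  (3·δd/d)² = (3×0.0722)² = 0.0469;  (-2·δw/w)² = (-2×0.0365)² = 0.00533;  (1·δu/u)² = (1×0.0812)² = 0.00659;  (2·δz/z)² = (2×0.0154)² = 0.000947
δQ/Q = √(0.0598) = 0.244
Q = 1.22, so δQ = 0.244 × 1.22 = 0.297.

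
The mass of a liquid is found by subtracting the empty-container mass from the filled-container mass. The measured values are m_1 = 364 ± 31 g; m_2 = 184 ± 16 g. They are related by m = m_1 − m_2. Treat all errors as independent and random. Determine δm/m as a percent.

Absolute uncertainties add in quadrature for a linear combination:
  (δm_1)² = 961;  (δm_2)² = 256
δm = √(1220) = 34.9 g
m = 180 g, so δm/m = 34.9/180 = 0.194.

19.4%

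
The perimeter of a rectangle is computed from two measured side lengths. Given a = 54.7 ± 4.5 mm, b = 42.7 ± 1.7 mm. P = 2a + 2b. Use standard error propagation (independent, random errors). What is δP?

9.62 mm

Absolute uncertainties add in quadrature for a linear combination:
  (2·δa)² = 81.0;  (2·δb)² = 11.6
δP = √(92.6) = 9.62 mm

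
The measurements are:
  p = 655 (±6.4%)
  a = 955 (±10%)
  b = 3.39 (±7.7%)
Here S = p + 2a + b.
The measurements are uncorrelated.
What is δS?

Absolute uncertainties add in quadrature for a linear combination:
  (δp)² = 1760;  (2·δa)² = 36500;  (δb)² = 0.0681
δS = √(38200) = 196

196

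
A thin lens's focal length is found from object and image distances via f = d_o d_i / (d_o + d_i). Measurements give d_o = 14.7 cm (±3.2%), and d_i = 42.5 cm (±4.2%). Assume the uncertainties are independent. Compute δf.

0.285 cm

∂f/∂d_o = (d_i/(d_o+d_i))² = 0.552;  ∂f/∂d_i = (d_o/(d_o+d_i))² = 0.0660
δf = √((∂f/∂d_o · δd_o)² + (∂f/∂d_i · δd_i)²) = √(0.0674 + 0.0139) = 0.285 cm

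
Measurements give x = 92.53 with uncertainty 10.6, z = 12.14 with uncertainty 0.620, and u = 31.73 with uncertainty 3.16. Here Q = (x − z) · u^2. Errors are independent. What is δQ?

19300

Let w = x − z = 80.39. δw = √(δx² + δz²) = √(112 + 0.384) = 10.6, so δw/w = 0.132.
Q is then a monomial in w, u:
δQ/Q = √((δw/w)² + (2·δu/u)²) = √(0.0174 + 0.0397) = 0.239
Q = 80940, so δQ = 0.239 × 80940 = 19300.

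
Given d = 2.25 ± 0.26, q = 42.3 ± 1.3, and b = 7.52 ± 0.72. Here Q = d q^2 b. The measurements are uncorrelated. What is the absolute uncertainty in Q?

4910

Since Q is a product/quotient, work with relative uncertainties:
  (1·δd/d)² = (1×0.116)² = 0.0134;  (2·δq/q)² = (2×0.0307)² = 0.00378;  (1·δb/b)² = (1×0.0957)² = 0.00917
δQ/Q = √(0.0263) = 0.162
Q = 30300, so δQ = 0.162 × 30300 = 4910.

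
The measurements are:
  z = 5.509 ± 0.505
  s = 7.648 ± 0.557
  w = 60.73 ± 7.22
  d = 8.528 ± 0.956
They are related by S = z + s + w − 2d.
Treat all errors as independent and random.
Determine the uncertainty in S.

Sums and differences: (δS)² = Σ (cᵢ δxᵢ)².
  (δz)² = 0.255;  (δs)² = 0.310;  (δw)² = 52.1;  (2·δd)² = 3.66
δS = √(56.3) = 7.51

7.51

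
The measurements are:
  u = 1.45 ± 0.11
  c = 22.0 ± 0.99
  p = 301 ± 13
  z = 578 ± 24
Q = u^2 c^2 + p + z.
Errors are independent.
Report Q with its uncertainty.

Let w = u^2·c^2 = 1020. δw/w = √((2·δu/u)² + (2·δc/c)²) = √(0.0230 + 0.00810) = 0.176, so δw = 180.
Q = w + p + z: δQ = √(δw² + δp² + δz²) = √(32200 + 169 + 576) = 182
Q = 1900.

1900 ± 182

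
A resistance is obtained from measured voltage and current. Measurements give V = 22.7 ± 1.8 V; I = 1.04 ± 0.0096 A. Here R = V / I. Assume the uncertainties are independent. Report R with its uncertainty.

21.8 ± 1.74 Ω

Each factor contributes (exponent × relative error)² to (δR/R)²:
  (1·δV/V)² = (1×0.0793)² = 0.00629;  (-1·δI/I)² = (-1×0.00923)² = 8.52e-05
δR/R = √(0.00637) = 0.0798
R = 21.8 Ω, so δR = 0.0798 × 21.8 = 1.74 Ω.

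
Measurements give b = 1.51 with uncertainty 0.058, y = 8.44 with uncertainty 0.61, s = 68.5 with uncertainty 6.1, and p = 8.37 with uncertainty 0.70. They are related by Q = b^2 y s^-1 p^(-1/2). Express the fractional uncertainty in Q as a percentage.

Q is a product of powers, so relative uncertainties combine in quadrature:
  (2·δb/b)² = (2×0.0384)² = 0.00590;  (1·δy/y)² = (1×0.0723)² = 0.00522;  (-1·δs/s)² = (-1×0.0891)² = 0.00793;  (−½·δp/p)² = (-0.5×0.0836)² = 0.00175
δQ/Q = √(0.0208) = 0.144

14.4%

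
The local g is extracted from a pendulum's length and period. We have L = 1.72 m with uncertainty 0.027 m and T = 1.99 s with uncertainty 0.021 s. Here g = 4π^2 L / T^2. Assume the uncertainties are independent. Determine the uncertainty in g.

Products/powers → add relative errors in quadrature, weighted by exponent:
  (1·δL/L)² = (1×0.0157)² = 0.000246;  (-2·δT/T)² = (-2×0.0106)² = 0.000445
δg/g = √(0.000692) = 0.0263
g = 17.1 m/s^2, so δg = 0.0263 × 17.1 = 0.451 m/s^2.

0.451 m/s^2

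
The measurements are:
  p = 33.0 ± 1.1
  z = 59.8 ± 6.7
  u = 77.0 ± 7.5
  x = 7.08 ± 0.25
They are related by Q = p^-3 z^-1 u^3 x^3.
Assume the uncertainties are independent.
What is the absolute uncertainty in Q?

26.0

Since Q is a product/quotient, work with relative uncertainties:
  (-3·δp/p)² = (-3×0.0333)² = 0.0100;  (-1·δz/z)² = (-1×0.112)² = 0.0126;  (3·δu/u)² = (3×0.0974)² = 0.0854;  (3·δx/x)² = (3×0.0353)² = 0.0112
δQ/Q = √(0.119) = 0.345
Q = 75.4, so δQ = 0.345 × 75.4 = 26.0.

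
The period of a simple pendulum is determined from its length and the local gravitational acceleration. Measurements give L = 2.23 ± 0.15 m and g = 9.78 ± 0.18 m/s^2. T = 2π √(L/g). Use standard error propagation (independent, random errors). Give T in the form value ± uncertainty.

3.00 ± 0.105 s

For a monomial T ∝ L^(1/2), g^(-1/2), fractional errors add in quadrature:
  (½·δL/L)² = (0.5×0.0673)² = 0.00113;  (−½·δg/g)² = (-0.5×0.0184)² = 8.47e-05
δT/T = √(0.00122) = 0.0349
T = 3.00 s, so δT = 0.0349 × 3.00 = 0.105 s.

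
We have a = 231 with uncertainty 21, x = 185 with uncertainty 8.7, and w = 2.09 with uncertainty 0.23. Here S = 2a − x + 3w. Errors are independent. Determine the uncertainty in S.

For a sum/difference, combine absolute errors in quadrature:
  (2·δa)² = 1760;  (δx)² = 75.7;  (3·δw)² = 0.476
δS = √(1840) = 42.9

42.9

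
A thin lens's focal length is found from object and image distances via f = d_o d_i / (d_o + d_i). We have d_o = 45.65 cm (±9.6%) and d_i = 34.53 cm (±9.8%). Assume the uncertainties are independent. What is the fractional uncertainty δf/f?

0.0694

∂f/∂d_o = (d_i/(d_o+d_i))² = 0.185;  ∂f/∂d_i = (d_o/(d_o+d_i))² = 0.324
δf = √((∂f/∂d_o · δd_o)² + (∂f/∂d_i · δd_i)²) = √(0.661 + 1.20) = 1.37 cm
f = 19.66 cm, so δf/f = 1.37/19.66 = 0.0694.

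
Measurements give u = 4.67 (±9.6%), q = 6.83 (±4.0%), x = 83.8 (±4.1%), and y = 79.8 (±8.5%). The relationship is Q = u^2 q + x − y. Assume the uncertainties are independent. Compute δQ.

30.2

Let p = u^2·q = 149. δp/p = √((2·δu/u)² + (1·δq/q)²) = √(0.0369 + 0.00160) = 0.196, so δp = 29.2.
Q = p + x − y: δQ = √(δp² + δx² + δy²) = √(853 + 11.8 + 46.0) = 30.2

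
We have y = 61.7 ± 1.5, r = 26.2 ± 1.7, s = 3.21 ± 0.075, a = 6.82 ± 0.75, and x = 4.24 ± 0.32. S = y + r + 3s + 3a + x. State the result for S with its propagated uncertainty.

122 ± 3.22

Absolute uncertainties add in quadrature for a linear combination:
  (δy)² = 2.25;  (δr)² = 2.89;  (3·δs)² = 0.0506;  (3·δa)² = 5.06;  (δx)² = 0.102
δS = √(10.4) = 3.22
S = 122.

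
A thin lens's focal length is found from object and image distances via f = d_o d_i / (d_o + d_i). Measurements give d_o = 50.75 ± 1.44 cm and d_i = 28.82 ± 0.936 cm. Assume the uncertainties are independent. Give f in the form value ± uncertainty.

∂f/∂d_o = (d_i/(d_o+d_i))² = 0.131;  ∂f/∂d_i = (d_o/(d_o+d_i))² = 0.407
δf = √((∂f/∂d_o · δd_o)² + (∂f/∂d_i · δd_i)²) = √(0.0357 + 0.145) = 0.425 cm
f = 18.38 cm.

18.38 ± 0.425 cm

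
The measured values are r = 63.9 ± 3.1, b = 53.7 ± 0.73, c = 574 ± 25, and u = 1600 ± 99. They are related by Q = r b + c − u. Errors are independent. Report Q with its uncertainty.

2410 ± 201

Let p = r·b = 3430. δp/p = √((1·δr/r)² + (1·δb/b)²) = √(0.00235 + 0.000185) = 0.0504, so δp = 173.
Q = p + c − u: δQ = √(δp² + δc² + δu²) = √(29900 + 625 + 9800) = 201
Q = 2410.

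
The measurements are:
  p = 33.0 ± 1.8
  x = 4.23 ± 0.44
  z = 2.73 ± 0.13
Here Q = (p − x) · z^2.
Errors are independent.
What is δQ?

24.7

Let u = p − x = 28.8. δu = √(δp² + δx²) = √(3.24 + 0.194) = 1.85, so δu/u = 0.0644.
Q is then a monomial in u, z:
δQ/Q = √((δu/u)² + (2·δz/z)²) = √(0.00415 + 0.00907) = 0.115
Q = 214, so δQ = 0.115 × 214 = 24.7.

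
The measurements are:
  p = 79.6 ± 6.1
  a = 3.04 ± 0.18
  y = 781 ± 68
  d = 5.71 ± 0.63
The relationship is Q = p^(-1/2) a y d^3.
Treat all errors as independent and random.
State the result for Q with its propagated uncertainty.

49500 ± 17300

Relative error in a monomial: (δQ/Q)² = Σ (nᵢ · δxᵢ/xᵢ)².
  (−½·δp/p)² = (-0.5×0.0766)² = 0.00147;  (1·δa/a)² = (1×0.0592)² = 0.00351;  (1·δy/y)² = (1×0.0871)² = 0.00758;  (3·δd/d)² = (3×0.110)² = 0.110
δQ/Q = √(0.122) = 0.349
Q = 49500, so δQ = 0.349 × 49500 = 17300.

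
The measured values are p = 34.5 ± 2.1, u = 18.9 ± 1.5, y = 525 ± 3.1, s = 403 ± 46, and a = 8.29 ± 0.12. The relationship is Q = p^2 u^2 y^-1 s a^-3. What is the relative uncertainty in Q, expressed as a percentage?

23.4%

Products/powers → add relative errors in quadrature, weighted by exponent:
  (2·δp/p)² = (2×0.0609)² = 0.0148;  (2·δu/u)² = (2×0.0794)² = 0.0252;  (-1·δy/y)² = (-1×0.00590)² = 3.49e-05;  (1·δs/s)² = (1×0.114)² = 0.0130;  (-3·δa/a)² = (-3×0.0145)² = 0.00189
δQ/Q = √(0.0550) = 0.234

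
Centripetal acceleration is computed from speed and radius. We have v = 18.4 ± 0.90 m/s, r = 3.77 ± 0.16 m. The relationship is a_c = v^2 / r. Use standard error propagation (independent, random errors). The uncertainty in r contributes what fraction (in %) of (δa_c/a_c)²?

15.8%

(δa_c/a_c)² = (2·δv/v)² + (-1·δr/r)²
  v term: (2×0.0489)² = 0.00957
  r term: (-1×0.0424)² = 0.00180
Total = 0.0114. Share from r = 0.00180/0.0114 = 0.158.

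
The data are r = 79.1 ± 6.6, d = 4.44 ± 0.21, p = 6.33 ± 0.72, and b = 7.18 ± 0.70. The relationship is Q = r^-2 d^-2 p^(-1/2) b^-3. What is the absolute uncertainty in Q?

Products/powers → add relative errors in quadrature, weighted by exponent:
  (-2·δr/r)² = (-2×0.0834)² = 0.0278;  (-2·δd/d)² = (-2×0.0473)² = 0.00895;  (−½·δp/p)² = (-0.5×0.114)² = 0.00323;  (-3·δb/b)² = (-3×0.0975)² = 0.0855
δQ/Q = √(0.126) = 0.354
Q = 8.71e-09, so δQ = 0.354 × 8.71e-09 = 3.09e-09.

3.09e-09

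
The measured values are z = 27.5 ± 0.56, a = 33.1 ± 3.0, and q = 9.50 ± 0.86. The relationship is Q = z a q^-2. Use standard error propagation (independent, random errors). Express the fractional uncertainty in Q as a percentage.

20.3%

Relative error in a monomial: (δQ/Q)² = Σ (nᵢ · δxᵢ/xᵢ)².
  (1·δz/z)² = (1×0.0204)² = 0.000415;  (1·δa/a)² = (1×0.0906)² = 0.00821;  (-2·δq/q)² = (-2×0.0905)² = 0.0328
δQ/Q = √(0.0414) = 0.203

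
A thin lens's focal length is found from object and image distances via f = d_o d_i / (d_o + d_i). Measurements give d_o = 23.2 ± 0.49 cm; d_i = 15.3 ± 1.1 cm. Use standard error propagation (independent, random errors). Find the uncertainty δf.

∂f/∂d_o = (d_i/(d_o+d_i))² = 0.158;  ∂f/∂d_i = (d_o/(d_o+d_i))² = 0.363
δf = √((∂f/∂d_o · δd_o)² + (∂f/∂d_i · δd_i)²) = √(0.00599 + 0.160) = 0.407 cm

0.407 cm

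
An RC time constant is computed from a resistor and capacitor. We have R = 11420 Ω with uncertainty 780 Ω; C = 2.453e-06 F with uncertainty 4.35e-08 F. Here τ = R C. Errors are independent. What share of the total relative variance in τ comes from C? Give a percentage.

6.32%

(δτ/τ)² = (1·δR/R)² + (1·δC/C)²
  R term: (1×0.0683)² = 0.00467
  C term: (1×0.0177)² = 0.000314
Total = 0.00498. Share from C = 0.000314/0.00498 = 0.0632.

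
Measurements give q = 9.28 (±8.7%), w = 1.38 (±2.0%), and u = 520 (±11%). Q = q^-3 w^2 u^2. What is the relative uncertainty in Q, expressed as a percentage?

34.4%

Each factor contributes (exponent × relative error)² to (δQ/Q)²:
  (-3·δq/q)² = (-3×0.0870)² = 0.0681;  (2·δw/w)² = (2×0.0200)² = 0.00160;  (2·δu/u)² = (2×0.110)² = 0.0484
δQ/Q = √(0.118) = 0.344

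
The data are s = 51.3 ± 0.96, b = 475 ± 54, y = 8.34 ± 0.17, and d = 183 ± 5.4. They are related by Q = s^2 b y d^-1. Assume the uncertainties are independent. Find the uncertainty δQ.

7120

Q is a product of powers, so relative uncertainties combine in quadrature:
  (2·δs/s)² = (2×0.0187)² = 0.00140;  (1·δb/b)² = (1×0.114)² = 0.0129;  (1·δy/y)² = (1×0.0204)² = 0.000415;  (-1·δd/d)² = (-1×0.0295)² = 0.000871
δQ/Q = √(0.0156) = 0.125
Q = 57000, so δQ = 0.125 × 57000 = 7120.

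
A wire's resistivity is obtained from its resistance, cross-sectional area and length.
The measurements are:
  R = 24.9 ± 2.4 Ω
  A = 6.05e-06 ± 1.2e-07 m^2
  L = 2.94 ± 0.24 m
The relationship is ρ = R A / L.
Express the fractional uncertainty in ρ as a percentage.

Products/powers → add relative errors in quadrature, weighted by exponent:
  (1·δR/R)² = (1×0.0964)² = 0.00929;  (1·δA/A)² = (1×0.0198)² = 0.000393;  (-1·δL/L)² = (-1×0.0816)² = 0.00666
δρ/ρ = √(0.0163) = 0.128

12.8%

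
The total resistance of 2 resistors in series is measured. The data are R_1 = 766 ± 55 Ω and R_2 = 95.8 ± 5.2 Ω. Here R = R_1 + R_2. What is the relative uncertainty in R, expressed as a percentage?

6.41%

Sums and differences: (δR)² = Σ (cᵢ δxᵢ)².
  (δR_1)² = 3020;  (δR_2)² = 27.0
δR = √(3050) = 55.2 Ω
R = 862 Ω, so δR/R = 55.2/862 = 0.0641.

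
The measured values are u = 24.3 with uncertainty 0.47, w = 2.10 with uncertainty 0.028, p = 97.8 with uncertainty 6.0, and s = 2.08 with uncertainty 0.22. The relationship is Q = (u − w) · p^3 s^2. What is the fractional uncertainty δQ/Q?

Let h = u − w = 22.2. δh = √(δu² + δw²) = √(0.221 + 0.000784) = 0.471, so δh/h = 0.0212.
Q is then a monomial in h, p, s:
δQ/Q = √((δh/h)² + (3·δp/p)² + (2·δs/s)²) = √(0.000450 + 0.0339 + 0.0447) = 0.281

0.281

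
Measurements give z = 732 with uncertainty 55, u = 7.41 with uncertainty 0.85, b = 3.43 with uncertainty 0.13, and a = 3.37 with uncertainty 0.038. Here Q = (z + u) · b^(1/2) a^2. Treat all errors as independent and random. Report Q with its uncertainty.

Let w = z + u = 739. δw = √(δz² + δu²) = √(3020 + 0.722) = 55.0, so δw/w = 0.0744.
Q is then a monomial in w, b, a:
δQ/Q = √((δw/w)² + (½·δb/b)² + (2·δa/a)²) = √(0.00553 + 0.000359 + 0.000509) = 0.0800
Q = 15600, so δQ = 0.0800 × 15600 = 1240.

15600 ± 1240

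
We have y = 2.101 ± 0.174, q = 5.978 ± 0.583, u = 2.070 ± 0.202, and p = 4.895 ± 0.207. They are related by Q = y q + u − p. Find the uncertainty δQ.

Let w = y·q = 12.56. δw/w = √((1·δy/y)² + (1·δq/q)²) = √(0.00686 + 0.00951) = 0.128, so δw = 1.61.
Q = w + u − p: δQ = √(δw² + δu² + δp²) = √(2.58 + 0.0408 + 0.0428) = 1.63

1.63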